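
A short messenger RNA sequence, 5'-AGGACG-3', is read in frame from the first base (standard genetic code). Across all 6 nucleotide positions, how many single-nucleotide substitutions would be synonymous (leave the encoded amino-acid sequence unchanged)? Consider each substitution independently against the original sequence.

Codon 1 (AGG, Arg): 2 synonymous substitutions.
Codon 2 (ACG, Thr): 3 synonymous substitutions.
Total: 2 + 3 = 5.

5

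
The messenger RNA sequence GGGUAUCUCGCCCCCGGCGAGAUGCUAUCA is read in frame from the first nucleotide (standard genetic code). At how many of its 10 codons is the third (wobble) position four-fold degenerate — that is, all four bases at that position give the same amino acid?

Codon 1 GGG (Gly): third position 4-fold.
Codon 2 UAU (Tyr): third position 2-fold.
Codon 3 CUC (Leu): third position 4-fold.
Codon 4 GCC (Ala): third position 4-fold.
Codon 5 CCC (Pro): third position 4-fold.
Codon 6 GGC (Gly): third position 4-fold.
Codon 7 GAG (Glu): third position 2-fold.
Codon 8 AUG (Met): third position 1-fold.
Codon 9 CUA (Leu): third position 4-fold.
Codon 10 UCA (Ser): third position 4-fold.
Four-fold degenerate third positions: 7.

7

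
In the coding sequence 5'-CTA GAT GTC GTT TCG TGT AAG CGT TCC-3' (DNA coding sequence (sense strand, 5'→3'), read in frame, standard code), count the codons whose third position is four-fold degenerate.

Codon 1 CTA (Leu): third position 4-fold.
Codon 2 GAT (Asp): third position 2-fold.
Codon 3 GTC (Val): third position 4-fold.
Codon 4 GTT (Val): third position 4-fold.
Codon 5 TCG (Ser): third position 4-fold.
Codon 6 TGT (Cys): third position 2-fold.
Codon 7 AAG (Lys): third position 2-fold.
Codon 8 CGT (Arg): third position 4-fold.
Codon 9 TCC (Ser): third position 4-fold.
Four-fold degenerate third positions: 6.

6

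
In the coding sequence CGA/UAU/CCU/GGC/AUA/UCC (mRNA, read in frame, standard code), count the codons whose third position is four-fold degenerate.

4

Codon 1 CGA (Arg): third position 4-fold.
Codon 2 UAU (Tyr): third position 2-fold.
Codon 3 CCU (Pro): third position 4-fold.
Codon 4 GGC (Gly): third position 4-fold.
Codon 5 AUA (Ile): third position 3-fold.
Codon 6 UCC (Ser): third position 4-fold.
Four-fold degenerate third positions: 4.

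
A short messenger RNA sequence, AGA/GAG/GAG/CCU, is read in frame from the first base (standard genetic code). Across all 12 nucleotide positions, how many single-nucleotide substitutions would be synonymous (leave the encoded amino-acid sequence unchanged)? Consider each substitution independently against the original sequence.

7

Codon 1 (AGA, Arg): 2 synonymous substitutions.
Codon 2 (GAG, Glu): 1 synonymous substitution.
Codon 3 (GAG, Glu): 1 synonymous substitution.
Codon 4 (CCU, Pro): 3 synonymous substitutions.
Total: 2 + 1 + 1 + 3 = 7.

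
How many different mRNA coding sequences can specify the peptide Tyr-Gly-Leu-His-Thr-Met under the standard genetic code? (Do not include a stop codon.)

Tyr: 2 codons.
Gly: 4 codons.
Leu: 6 codons.
His: 2 codons.
Thr: 4 codons.
Met: 1 codon.
2 × 4 × 6 × 2 × 4 × 1 = 384.

384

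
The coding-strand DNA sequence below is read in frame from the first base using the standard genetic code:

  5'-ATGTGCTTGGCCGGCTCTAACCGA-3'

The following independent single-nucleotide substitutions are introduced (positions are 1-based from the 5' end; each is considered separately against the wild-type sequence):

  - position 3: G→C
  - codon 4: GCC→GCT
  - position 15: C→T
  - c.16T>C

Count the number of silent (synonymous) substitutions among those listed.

Codon 1: ATG (Met) → ATC (Ile) — missense.
Codon 4: GCC (Ala) → GCT (Ala) — synonymous.
Codon 5: GGC (Gly) → GGT (Gly) — synonymous.
Codon 6: TCT (Ser) → CCT (Pro) — missense.
Synonymous: 2 of 4.

2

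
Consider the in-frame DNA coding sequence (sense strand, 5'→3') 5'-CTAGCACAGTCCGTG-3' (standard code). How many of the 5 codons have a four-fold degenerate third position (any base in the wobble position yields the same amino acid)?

4

Codon 1 CTA (Leu): third position 4-fold.
Codon 2 GCA (Ala): third position 4-fold.
Codon 3 CAG (Gln): third position 2-fold.
Codon 4 TCC (Ser): third position 4-fold.
Codon 5 GTG (Val): third position 4-fold.
Four-fold degenerate third positions: 4.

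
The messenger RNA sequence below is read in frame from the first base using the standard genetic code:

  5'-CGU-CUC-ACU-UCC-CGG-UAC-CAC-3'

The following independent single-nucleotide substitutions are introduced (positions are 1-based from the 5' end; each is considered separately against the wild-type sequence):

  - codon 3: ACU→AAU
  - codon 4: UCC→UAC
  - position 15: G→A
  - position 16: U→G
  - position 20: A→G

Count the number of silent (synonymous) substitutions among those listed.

1

Codon 3: ACU (Thr) → AAU (Asn) — missense.
Codon 4: UCC (Ser) → UAC (Tyr) — missense.
Codon 5: CGG (Arg) → CGA (Arg) — synonymous.
Codon 6: UAC (Tyr) → GAC (Asp) — missense.
Codon 7: CAC (His) → CGC (Arg) — missense.
Synonymous: 1 of 5.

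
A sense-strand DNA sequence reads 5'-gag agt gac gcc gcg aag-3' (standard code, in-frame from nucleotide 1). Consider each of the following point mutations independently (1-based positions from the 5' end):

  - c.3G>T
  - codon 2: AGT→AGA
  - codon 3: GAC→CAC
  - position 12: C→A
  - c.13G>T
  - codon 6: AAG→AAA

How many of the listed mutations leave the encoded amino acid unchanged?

2

Codon 1: GAG (Glu) → GAT (Asp) — missense.
Codon 2: AGT (Ser) → AGA (Arg) — missense.
Codon 3: GAC (Asp) → CAC (His) — missense.
Codon 4: GCC (Ala) → GCA (Ala) — synonymous.
Codon 5: GCG (Ala) → TCG (Ser) — missense.
Codon 6: AAG (Lys) → AAA (Lys) — synonymous.
Synonymous: 2 of 6.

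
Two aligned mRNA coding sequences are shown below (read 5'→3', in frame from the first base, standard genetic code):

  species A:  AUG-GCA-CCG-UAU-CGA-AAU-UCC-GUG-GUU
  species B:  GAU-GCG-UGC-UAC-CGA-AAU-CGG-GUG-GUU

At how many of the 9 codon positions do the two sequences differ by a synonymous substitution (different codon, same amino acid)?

Codon 1: AUG Met / GAU Asp — nonsynonymous.
Codon 2: GCA Ala / GCG Ala — synonymous.
Codon 3: CCG Pro / UGC Cys — nonsynonymous.
Codon 4: UAU Tyr / UAC Tyr — synonymous.
Codon 5: CGA Arg / CGA Arg — identical.
Codon 6: AAU Asn / AAU Asn — identical.
Codon 7: UCC Ser / CGG Arg — nonsynonymous.
Codon 8: GUG Val / GUG Val — identical.
Codon 9: GUU Val / GUU Val — identical.
Synonymous differences: 2.

2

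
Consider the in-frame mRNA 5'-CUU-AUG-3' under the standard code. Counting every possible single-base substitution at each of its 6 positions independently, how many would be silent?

3

Codon 1 (CUU, Leu): 3 synonymous substitutions.
Codon 2 (AUG, Met): 0 synonymous substitutions.
Total: 3 + 0 = 3.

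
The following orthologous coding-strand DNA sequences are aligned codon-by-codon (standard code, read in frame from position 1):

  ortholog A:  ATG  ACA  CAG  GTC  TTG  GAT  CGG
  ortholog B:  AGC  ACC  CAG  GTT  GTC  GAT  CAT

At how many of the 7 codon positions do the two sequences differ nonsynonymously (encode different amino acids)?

Codon 1: ATG Met / AGC Ser — nonsynonymous.
Codon 2: ACA Thr / ACC Thr — synonymous.
Codon 3: CAG Gln / CAG Gln — identical.
Codon 4: GTC Val / GTT Val — synonymous.
Codon 5: TTG Leu / GTC Val — nonsynonymous.
Codon 6: GAT Asp / GAT Asp — identical.
Codon 7: CGG Arg / CAT His — nonsynonymous.
Nonsynonymous differences: 3.

3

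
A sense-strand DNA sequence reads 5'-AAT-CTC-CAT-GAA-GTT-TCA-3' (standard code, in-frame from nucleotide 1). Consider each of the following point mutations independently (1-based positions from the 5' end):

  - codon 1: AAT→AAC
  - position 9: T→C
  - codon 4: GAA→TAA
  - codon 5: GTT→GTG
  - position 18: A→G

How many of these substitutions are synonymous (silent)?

4

Codon 1: AAT (Asn) → AAC (Asn) — synonymous.
Codon 3: CAT (His) → CAC (His) — synonymous.
Codon 4: GAA (Glu) → TAA (Stop) — nonsense.
Codon 5: GTT (Val) → GTG (Val) — synonymous.
Codon 6: TCA (Ser) → TCG (Ser) — synonymous.
Synonymous: 4 of 5.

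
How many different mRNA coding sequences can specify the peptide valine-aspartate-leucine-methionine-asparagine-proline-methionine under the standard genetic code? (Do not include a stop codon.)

Val: 4 codons.
Asp: 2 codons.
Leu: 6 codons.
Met: 1 codon.
Asn: 2 codons.
Pro: 4 codons.
Met: 1 codon.
4 × 2 × 6 × 1 × 2 × 4 × 1 = 384.

384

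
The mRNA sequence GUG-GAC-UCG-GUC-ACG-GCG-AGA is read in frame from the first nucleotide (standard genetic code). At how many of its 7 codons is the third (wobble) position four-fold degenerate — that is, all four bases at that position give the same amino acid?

5

Codon 1 GUG (Val): third position 4-fold.
Codon 2 GAC (Asp): third position 2-fold.
Codon 3 UCG (Ser): third position 4-fold.
Codon 4 GUC (Val): third position 4-fold.
Codon 5 ACG (Thr): third position 4-fold.
Codon 6 GCG (Ala): third position 4-fold.
Codon 7 AGA (Arg): third position 2-fold.
Four-fold degenerate third positions: 5.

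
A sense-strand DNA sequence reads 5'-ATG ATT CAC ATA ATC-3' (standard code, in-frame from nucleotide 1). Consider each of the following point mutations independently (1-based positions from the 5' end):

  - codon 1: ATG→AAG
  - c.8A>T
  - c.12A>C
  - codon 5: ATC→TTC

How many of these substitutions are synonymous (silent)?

1

Codon 1: ATG (Met) → AAG (Lys) — missense.
Codon 3: CAC (His) → CTC (Leu) — missense.
Codon 4: ATA (Ile) → ATC (Ile) — synonymous.
Codon 5: ATC (Ile) → TTC (Phe) — missense.
Synonymous: 1 of 4.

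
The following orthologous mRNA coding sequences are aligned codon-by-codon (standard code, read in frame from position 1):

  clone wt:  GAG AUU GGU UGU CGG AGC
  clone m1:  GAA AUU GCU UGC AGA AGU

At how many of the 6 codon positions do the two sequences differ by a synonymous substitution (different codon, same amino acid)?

4

Codon 1: GAG Glu / GAA Glu — synonymous.
Codon 2: AUU Ile / AUU Ile — identical.
Codon 3: GGU Gly / GCU Ala — nonsynonymous.
Codon 4: UGU Cys / UGC Cys — synonymous.
Codon 5: CGG Arg / AGA Arg — synonymous.
Codon 6: AGC Ser / AGU Ser — synonymous.
Synonymous differences: 4.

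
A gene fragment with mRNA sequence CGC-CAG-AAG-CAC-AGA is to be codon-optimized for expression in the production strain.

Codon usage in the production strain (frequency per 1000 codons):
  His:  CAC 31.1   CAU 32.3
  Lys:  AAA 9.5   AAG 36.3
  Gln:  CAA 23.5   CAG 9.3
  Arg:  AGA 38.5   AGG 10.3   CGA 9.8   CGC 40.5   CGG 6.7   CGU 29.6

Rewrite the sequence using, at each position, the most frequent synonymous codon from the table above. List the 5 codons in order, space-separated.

Codon 1 (Arg): best is CGC at 40.5.
Codon 2 (Gln): best is CAA at 23.5.
Codon 3 (Lys): best is AAG at 36.3.
Codon 4 (His): best is CAU at 32.3.
Codon 5 (Arg): best is CGC at 40.5.

CGC CAA AAG CAU CGC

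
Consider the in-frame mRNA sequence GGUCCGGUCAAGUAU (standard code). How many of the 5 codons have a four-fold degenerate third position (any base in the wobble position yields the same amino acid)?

Codon 1 GGU (Gly): third position 4-fold.
Codon 2 CCG (Pro): third position 4-fold.
Codon 3 GUC (Val): third position 4-fold.
Codon 4 AAG (Lys): third position 2-fold.
Codon 5 UAU (Tyr): third position 2-fold.
Four-fold degenerate third positions: 3.

3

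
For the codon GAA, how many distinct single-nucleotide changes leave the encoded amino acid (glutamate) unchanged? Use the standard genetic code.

Position 1: none → 0 synonymous.
Position 2: none → 0 synonymous.
Position 3: GAG → 1 synonymous.
Total: 0 + 0 + 1 = 1.

1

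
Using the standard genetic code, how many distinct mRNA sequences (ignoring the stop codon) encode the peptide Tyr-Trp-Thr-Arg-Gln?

96

Tyr: 2 codons.
Trp: 1 codon.
Thr: 4 codons.
Arg: 6 codons.
Gln: 2 codons.
2 × 1 × 4 × 6 × 2 = 96.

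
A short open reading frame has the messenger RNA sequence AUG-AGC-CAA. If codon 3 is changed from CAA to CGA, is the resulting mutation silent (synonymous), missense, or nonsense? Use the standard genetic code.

missense

Position 8 falls in codon 3: CAA → Gln.
After the substitution the codon is CGA → Arg.
Gln ≠ Arg, so this is a missense mutation.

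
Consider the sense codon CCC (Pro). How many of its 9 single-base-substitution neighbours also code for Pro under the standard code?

Position 1: none → 0 synonymous.
Position 2: none → 0 synonymous.
Position 3: CCT, CCA, CCG → 3 synonymous.
Total: 0 + 0 + 3 = 3.

3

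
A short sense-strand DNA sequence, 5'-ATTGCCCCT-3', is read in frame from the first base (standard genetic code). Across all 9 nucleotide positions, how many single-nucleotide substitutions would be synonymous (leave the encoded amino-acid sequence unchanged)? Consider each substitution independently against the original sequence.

Codon 1 (ATT, Ile): 2 synonymous substitutions.
Codon 2 (GCC, Ala): 3 synonymous substitutions.
Codon 3 (CCT, Pro): 3 synonymous substitutions.
Total: 2 + 3 + 3 = 8.

8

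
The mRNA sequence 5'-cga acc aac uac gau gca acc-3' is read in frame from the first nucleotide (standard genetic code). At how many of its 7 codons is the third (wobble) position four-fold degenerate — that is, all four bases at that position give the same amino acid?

Codon 1 CGA (Arg): third position 4-fold.
Codon 2 ACC (Thr): third position 4-fold.
Codon 3 AAC (Asn): third position 2-fold.
Codon 4 UAC (Tyr): third position 2-fold.
Codon 5 GAU (Asp): third position 2-fold.
Codon 6 GCA (Ala): third position 4-fold.
Codon 7 ACC (Thr): third position 4-fold.
Four-fold degenerate third positions: 4.

4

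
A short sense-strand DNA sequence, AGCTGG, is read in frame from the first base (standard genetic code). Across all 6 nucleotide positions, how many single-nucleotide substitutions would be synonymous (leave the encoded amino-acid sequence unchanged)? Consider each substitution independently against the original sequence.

Codon 1 (AGC, Ser): 1 synonymous substitution.
Codon 2 (TGG, Trp): 0 synonymous substitutions.
Total: 1 + 0 = 1.

1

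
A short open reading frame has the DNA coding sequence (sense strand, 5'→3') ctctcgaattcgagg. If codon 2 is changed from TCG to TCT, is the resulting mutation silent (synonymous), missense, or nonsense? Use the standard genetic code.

Position 6 falls in codon 2: TCG → Ser.
After the substitution the codon is TCT → Ser.
Both encode Ser, so the change is synonymous.

silent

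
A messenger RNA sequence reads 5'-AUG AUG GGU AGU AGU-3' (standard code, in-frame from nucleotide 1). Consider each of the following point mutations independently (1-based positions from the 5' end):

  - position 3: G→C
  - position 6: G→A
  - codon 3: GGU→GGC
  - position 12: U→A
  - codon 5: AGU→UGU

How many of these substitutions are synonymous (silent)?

1

Codon 1: AUG (Met) → AUC (Ile) — missense.
Codon 2: AUG (Met) → AUA (Ile) — missense.
Codon 3: GGU (Gly) → GGC (Gly) — synonymous.
Codon 4: AGU (Ser) → AGA (Arg) — missense.
Codon 5: AGU (Ser) → UGU (Cys) — missense.
Synonymous: 1 of 5.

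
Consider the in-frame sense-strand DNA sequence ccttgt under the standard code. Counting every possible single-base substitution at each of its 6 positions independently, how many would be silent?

4

Codon 1 (CCT, Pro): 3 synonymous substitutions.
Codon 2 (TGT, Cys): 1 synonymous substitution.
Total: 3 + 1 = 4.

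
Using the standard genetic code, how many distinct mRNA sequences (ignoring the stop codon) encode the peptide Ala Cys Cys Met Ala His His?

Ala: 4 codons.
Cys: 2 codons.
Cys: 2 codons.
Met: 1 codon.
Ala: 4 codons.
His: 2 codons.
His: 2 codons.
4 × 2 × 2 × 1 × 4 × 2 × 2 = 256.

256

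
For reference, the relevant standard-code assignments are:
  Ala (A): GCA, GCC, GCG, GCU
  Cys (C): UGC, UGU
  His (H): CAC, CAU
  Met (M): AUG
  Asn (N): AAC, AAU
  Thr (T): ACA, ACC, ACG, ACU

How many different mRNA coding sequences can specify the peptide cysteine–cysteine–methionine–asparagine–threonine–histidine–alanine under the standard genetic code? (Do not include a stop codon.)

Cys: 2 codons.
Cys: 2 codons.
Met: 1 codon.
Asn: 2 codons.
Thr: 4 codons.
His: 2 codons.
Ala: 4 codons.
2 × 2 × 1 × 2 × 4 × 2 × 4 = 256.

256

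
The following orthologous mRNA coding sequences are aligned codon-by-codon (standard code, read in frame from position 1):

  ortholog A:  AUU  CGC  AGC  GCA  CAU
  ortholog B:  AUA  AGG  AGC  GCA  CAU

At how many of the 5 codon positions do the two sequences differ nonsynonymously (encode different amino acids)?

0

Codon 1: AUU Ile / AUA Ile — synonymous.
Codon 2: CGC Arg / AGG Arg — synonymous.
Codon 3: AGC Ser / AGC Ser — identical.
Codon 4: GCA Ala / GCA Ala — identical.
Codon 5: CAU His / CAU His — identical.
Nonsynonymous differences: 0.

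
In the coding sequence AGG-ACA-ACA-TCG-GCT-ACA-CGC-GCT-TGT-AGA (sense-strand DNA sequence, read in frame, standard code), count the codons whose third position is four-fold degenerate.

Codon 1 AGG (Arg): third position 2-fold.
Codon 2 ACA (Thr): third position 4-fold.
Codon 3 ACA (Thr): third position 4-fold.
Codon 4 TCG (Ser): third position 4-fold.
Codon 5 GCT (Ala): third position 4-fold.
Codon 6 ACA (Thr): third position 4-fold.
Codon 7 CGC (Arg): third position 4-fold.
Codon 8 GCT (Ala): third position 4-fold.
Codon 9 TGT (Cys): third position 2-fold.
Codon 10 AGA (Arg): third position 2-fold.
Four-fold degenerate third positions: 7.

7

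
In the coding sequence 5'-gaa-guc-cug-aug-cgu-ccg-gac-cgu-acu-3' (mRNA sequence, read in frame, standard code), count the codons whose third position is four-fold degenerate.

Codon 1 GAA (Glu): third position 2-fold.
Codon 2 GUC (Val): third position 4-fold.
Codon 3 CUG (Leu): third position 4-fold.
Codon 4 AUG (Met): third position 1-fold.
Codon 5 CGU (Arg): third position 4-fold.
Codon 6 CCG (Pro): third position 4-fold.
Codon 7 GAC (Asp): third position 2-fold.
Codon 8 CGU (Arg): third position 4-fold.
Codon 9 ACU (Thr): third position 4-fold.
Four-fold degenerate third positions: 6.

6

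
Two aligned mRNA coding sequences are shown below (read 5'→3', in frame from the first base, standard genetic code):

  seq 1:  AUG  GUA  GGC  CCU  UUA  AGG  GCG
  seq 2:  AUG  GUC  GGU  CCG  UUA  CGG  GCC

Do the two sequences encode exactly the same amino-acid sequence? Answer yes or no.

yes

Codon 1: AUG Met / AUG Met — identical.
Codon 2: GUA Val / GUC Val — synonymous.
Codon 3: GGC Gly / GGU Gly — synonymous.
Codon 4: CCU Pro / CCG Pro — synonymous.
Codon 5: UUA Leu / UUA Leu — identical.
Codon 6: AGG Arg / CGG Arg — synonymous.
Codon 7: GCG Ala / GCC Ala — synonymous.
Nonsynonymous differences: 0 → same protein.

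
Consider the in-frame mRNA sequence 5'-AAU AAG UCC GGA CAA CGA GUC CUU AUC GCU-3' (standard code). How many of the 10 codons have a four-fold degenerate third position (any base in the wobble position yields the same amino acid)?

Codon 1 AAU (Asn): third position 2-fold.
Codon 2 AAG (Lys): third position 2-fold.
Codon 3 UCC (Ser): third position 4-fold.
Codon 4 GGA (Gly): third position 4-fold.
Codon 5 CAA (Gln): third position 2-fold.
Codon 6 CGA (Arg): third position 4-fold.
Codon 7 GUC (Val): third position 4-fold.
Codon 8 CUU (Leu): third position 4-fold.
Codon 9 AUC (Ile): third position 3-fold.
Codon 10 GCU (Ala): third position 4-fold.
Four-fold degenerate third positions: 6.

6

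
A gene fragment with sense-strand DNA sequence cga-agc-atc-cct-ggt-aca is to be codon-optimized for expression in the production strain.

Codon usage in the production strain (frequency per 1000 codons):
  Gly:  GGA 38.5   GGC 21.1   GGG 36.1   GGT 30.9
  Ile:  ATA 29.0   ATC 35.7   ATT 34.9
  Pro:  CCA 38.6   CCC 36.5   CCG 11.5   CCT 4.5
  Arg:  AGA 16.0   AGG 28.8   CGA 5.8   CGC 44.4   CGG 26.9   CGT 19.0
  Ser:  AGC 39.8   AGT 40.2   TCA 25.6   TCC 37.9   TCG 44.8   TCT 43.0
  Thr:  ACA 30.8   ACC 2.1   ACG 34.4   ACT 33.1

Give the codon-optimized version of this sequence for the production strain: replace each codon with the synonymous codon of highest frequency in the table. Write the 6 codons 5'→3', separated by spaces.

Codon 1 (Arg): best is CGC at 44.4.
Codon 2 (Ser): best is TCG at 44.8.
Codon 3 (Ile): best is ATC at 35.7.
Codon 4 (Pro): best is CCA at 38.6.
Codon 5 (Gly): best is GGA at 38.5.
Codon 6 (Thr): best is ACG at 34.4.

CGC TCG ATC CCA GGA ACG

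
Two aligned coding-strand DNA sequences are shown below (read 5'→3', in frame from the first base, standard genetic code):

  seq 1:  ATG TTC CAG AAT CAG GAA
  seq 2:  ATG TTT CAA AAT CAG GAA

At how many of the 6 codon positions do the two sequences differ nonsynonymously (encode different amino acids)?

0

Codon 1: ATG Met / ATG Met — identical.
Codon 2: TTC Phe / TTT Phe — synonymous.
Codon 3: CAG Gln / CAA Gln — synonymous.
Codon 4: AAT Asn / AAT Asn — identical.
Codon 5: CAG Gln / CAG Gln — identical.
Codon 6: GAA Glu / GAA Glu — identical.
Nonsynonymous differences: 0.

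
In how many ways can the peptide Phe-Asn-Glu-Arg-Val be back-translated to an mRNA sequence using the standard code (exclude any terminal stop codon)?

Phe: 2 codons.
Asn: 2 codons.
Glu: 2 codons.
Arg: 6 codons.
Val: 4 codons.
2 × 2 × 2 × 6 × 4 = 192.

192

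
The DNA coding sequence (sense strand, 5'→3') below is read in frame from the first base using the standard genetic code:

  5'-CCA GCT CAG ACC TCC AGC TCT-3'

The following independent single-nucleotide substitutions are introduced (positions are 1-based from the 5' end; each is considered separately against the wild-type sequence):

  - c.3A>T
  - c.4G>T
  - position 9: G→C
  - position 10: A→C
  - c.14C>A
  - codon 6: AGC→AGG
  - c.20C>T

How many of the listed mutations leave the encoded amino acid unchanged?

Codon 1: CCA (Pro) → CCT (Pro) — synonymous.
Codon 2: GCT (Ala) → TCT (Ser) — missense.
Codon 3: CAG (Gln) → CAC (His) — missense.
Codon 4: ACC (Thr) → CCC (Pro) — missense.
Codon 5: TCC (Ser) → TAC (Tyr) — missense.
Codon 6: AGC (Ser) → AGG (Arg) — missense.
Codon 7: TCT (Ser) → TTT (Phe) — missense.
Synonymous: 1 of 7.

1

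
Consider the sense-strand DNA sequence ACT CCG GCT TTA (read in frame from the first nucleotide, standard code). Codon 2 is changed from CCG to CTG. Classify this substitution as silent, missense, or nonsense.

missense

Position 5 falls in codon 2: CCG → Pro.
After the substitution the codon is CTG → Leu.
Pro ≠ Leu, so this is a missense mutation.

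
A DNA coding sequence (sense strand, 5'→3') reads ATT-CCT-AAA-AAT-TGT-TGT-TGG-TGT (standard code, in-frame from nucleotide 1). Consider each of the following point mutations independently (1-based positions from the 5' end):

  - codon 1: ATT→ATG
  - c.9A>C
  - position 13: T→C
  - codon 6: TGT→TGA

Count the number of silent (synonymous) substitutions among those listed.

0

Codon 1: ATT (Ile) → ATG (Met) — missense.
Codon 3: AAA (Lys) → AAC (Asn) — missense.
Codon 5: TGT (Cys) → CGT (Arg) — missense.
Codon 6: TGT (Cys) → TGA (Stop) — nonsense.
Synonymous: 0 of 4.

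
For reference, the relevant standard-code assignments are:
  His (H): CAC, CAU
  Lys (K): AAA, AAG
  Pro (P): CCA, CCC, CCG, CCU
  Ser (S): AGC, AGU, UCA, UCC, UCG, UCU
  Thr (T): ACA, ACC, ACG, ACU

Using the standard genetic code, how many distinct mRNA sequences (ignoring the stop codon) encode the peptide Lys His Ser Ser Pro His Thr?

Lys: 2 codons.
His: 2 codons.
Ser: 6 codons.
Ser: 6 codons.
Pro: 4 codons.
His: 2 codons.
Thr: 4 codons.
2 × 2 × 6 × 6 × 4 × 2 × 4 = 4608.

4608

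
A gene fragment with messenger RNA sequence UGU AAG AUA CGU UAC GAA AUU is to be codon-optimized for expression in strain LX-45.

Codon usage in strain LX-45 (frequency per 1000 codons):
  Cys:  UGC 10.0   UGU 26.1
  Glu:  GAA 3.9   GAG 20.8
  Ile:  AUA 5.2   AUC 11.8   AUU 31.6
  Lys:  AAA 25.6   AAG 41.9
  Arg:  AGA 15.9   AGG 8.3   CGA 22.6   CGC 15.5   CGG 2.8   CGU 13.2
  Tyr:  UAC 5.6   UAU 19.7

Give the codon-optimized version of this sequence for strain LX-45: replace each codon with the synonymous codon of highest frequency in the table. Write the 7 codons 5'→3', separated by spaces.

UGU AAG AUU CGA UAU GAG AUU

Codon 1 (Cys): best is UGU at 26.1.
Codon 2 (Lys): best is AAG at 41.9.
Codon 3 (Ile): best is AUU at 31.6.
Codon 4 (Arg): best is CGA at 22.6.
Codon 5 (Tyr): best is UAU at 19.7.
Codon 6 (Glu): best is GAG at 20.8.
Codon 7 (Ile): best is AUU at 31.6.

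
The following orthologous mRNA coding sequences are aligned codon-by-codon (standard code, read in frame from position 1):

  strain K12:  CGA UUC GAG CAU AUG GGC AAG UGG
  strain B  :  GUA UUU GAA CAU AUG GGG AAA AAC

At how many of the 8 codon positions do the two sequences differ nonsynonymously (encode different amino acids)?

Codon 1: CGA Arg / GUA Val — nonsynonymous.
Codon 2: UUC Phe / UUU Phe — synonymous.
Codon 3: GAG Glu / GAA Glu — synonymous.
Codon 4: CAU His / CAU His — identical.
Codon 5: AUG Met / AUG Met — identical.
Codon 6: GGC Gly / GGG Gly — synonymous.
Codon 7: AAG Lys / AAA Lys — synonymous.
Codon 8: UGG Trp / AAC Asn — nonsynonymous.
Nonsynonymous differences: 2.

2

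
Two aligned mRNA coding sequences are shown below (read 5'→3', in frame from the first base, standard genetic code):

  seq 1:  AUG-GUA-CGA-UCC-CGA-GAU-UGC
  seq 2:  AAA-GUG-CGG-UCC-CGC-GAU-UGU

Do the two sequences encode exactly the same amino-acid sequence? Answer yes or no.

no

Codon 1: AUG Met / AAA Lys — nonsynonymous.
Codon 2: GUA Val / GUG Val — synonymous.
Codon 3: CGA Arg / CGG Arg — synonymous.
Codon 4: UCC Ser / UCC Ser — identical.
Codon 5: CGA Arg / CGC Arg — synonymous.
Codon 6: GAU Asp / GAU Asp — identical.
Codon 7: UGC Cys / UGU Cys — synonymous.
Nonsynonymous differences: 1 → different protein.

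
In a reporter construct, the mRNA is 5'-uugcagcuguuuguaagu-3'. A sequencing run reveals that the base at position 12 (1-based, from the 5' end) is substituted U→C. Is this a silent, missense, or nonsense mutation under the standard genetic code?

Position 12 falls in codon 4: UUU → Phe.
After the substitution the codon is UUC → Phe.
Both encode Phe, so the change is synonymous.

silent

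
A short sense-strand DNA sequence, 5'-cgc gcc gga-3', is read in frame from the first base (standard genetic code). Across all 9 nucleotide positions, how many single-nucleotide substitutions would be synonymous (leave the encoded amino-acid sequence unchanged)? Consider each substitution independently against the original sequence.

Codon 1 (CGC, Arg): 3 synonymous substitutions.
Codon 2 (GCC, Ala): 3 synonymous substitutions.
Codon 3 (GGA, Gly): 3 synonymous substitutions.
Total: 3 + 3 + 3 = 9.

9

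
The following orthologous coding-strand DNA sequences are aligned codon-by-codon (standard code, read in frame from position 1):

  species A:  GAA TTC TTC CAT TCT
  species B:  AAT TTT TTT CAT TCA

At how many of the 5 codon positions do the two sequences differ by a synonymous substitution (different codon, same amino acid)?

Codon 1: GAA Glu / AAT Asn — nonsynonymous.
Codon 2: TTC Phe / TTT Phe — synonymous.
Codon 3: TTC Phe / TTT Phe — synonymous.
Codon 4: CAT His / CAT His — identical.
Codon 5: TCT Ser / TCA Ser — synonymous.
Synonymous differences: 3.

3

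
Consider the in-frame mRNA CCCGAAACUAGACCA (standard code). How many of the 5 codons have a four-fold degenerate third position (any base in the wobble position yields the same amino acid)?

Codon 1 CCC (Pro): third position 4-fold.
Codon 2 GAA (Glu): third position 2-fold.
Codon 3 ACU (Thr): third position 4-fold.
Codon 4 AGA (Arg): third position 2-fold.
Codon 5 CCA (Pro): third position 4-fold.
Four-fold degenerate third positions: 3.

3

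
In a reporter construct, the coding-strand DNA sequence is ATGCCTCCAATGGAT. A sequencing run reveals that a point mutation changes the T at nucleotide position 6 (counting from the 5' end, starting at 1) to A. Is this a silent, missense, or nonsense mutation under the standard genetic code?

Position 6 falls in codon 2: CCT → Pro.
After the substitution the codon is CCA → Pro.
Both encode Pro, so the change is synonymous.

silent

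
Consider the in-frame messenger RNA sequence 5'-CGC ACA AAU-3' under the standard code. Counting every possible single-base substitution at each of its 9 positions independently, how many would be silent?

7

Codon 1 (CGC, Arg): 3 synonymous substitutions.
Codon 2 (ACA, Thr): 3 synonymous substitutions.
Codon 3 (AAU, Asn): 1 synonymous substitution.
Total: 3 + 3 + 1 = 7.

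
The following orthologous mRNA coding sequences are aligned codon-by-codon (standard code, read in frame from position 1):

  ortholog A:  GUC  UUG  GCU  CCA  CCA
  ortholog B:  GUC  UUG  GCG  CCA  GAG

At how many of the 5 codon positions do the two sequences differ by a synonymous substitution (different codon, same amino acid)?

Codon 1: GUC Val / GUC Val — identical.
Codon 2: UUG Leu / UUG Leu — identical.
Codon 3: GCU Ala / GCG Ala — synonymous.
Codon 4: CCA Pro / CCA Pro — identical.
Codon 5: CCA Pro / GAG Glu — nonsynonymous.
Synonymous differences: 1.

1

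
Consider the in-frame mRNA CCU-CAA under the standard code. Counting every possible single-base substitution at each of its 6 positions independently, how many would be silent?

4

Codon 1 (CCU, Pro): 3 synonymous substitutions.
Codon 2 (CAA, Gln): 1 synonymous substitution.
Total: 3 + 1 = 4.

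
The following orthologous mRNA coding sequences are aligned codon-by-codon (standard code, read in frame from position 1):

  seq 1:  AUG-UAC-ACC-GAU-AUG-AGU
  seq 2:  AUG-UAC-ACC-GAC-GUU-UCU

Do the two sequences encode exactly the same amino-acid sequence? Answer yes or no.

no

Codon 1: AUG Met / AUG Met — identical.
Codon 2: UAC Tyr / UAC Tyr — identical.
Codon 3: ACC Thr / ACC Thr — identical.
Codon 4: GAU Asp / GAC Asp — synonymous.
Codon 5: AUG Met / GUU Val — nonsynonymous.
Codon 6: AGU Ser / UCU Ser — synonymous.
Nonsynonymous differences: 1 → different protein.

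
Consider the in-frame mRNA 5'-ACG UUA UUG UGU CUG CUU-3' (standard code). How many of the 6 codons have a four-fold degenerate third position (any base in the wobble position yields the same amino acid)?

3

Codon 1 ACG (Thr): third position 4-fold.
Codon 2 UUA (Leu): third position 2-fold.
Codon 3 UUG (Leu): third position 2-fold.
Codon 4 UGU (Cys): third position 2-fold.
Codon 5 CUG (Leu): third position 4-fold.
Codon 6 CUU (Leu): third position 4-fold.
Four-fold degenerate third positions: 3.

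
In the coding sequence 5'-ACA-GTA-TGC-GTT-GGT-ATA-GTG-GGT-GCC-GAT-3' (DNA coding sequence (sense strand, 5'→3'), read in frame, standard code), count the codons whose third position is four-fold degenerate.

7

Codon 1 ACA (Thr): third position 4-fold.
Codon 2 GTA (Val): third position 4-fold.
Codon 3 TGC (Cys): third position 2-fold.
Codon 4 GTT (Val): third position 4-fold.
Codon 5 GGT (Gly): third position 4-fold.
Codon 6 ATA (Ile): third position 3-fold.
Codon 7 GTG (Val): third position 4-fold.
Codon 8 GGT (Gly): third position 4-fold.
Codon 9 GCC (Ala): third position 4-fold.
Codon 10 GAT (Asp): third position 2-fold.
Four-fold degenerate third positions: 7.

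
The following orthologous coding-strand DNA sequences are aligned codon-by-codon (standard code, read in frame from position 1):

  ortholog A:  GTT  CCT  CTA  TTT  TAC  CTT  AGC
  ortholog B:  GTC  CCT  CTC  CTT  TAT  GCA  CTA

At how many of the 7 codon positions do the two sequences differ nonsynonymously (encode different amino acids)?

Codon 1: GTT Val / GTC Val — synonymous.
Codon 2: CCT Pro / CCT Pro — identical.
Codon 3: CTA Leu / CTC Leu — synonymous.
Codon 4: TTT Phe / CTT Leu — nonsynonymous.
Codon 5: TAC Tyr / TAT Tyr — synonymous.
Codon 6: CTT Leu / GCA Ala — nonsynonymous.
Codon 7: AGC Ser / CTA Leu — nonsynonymous.
Nonsynonymous differences: 3.

3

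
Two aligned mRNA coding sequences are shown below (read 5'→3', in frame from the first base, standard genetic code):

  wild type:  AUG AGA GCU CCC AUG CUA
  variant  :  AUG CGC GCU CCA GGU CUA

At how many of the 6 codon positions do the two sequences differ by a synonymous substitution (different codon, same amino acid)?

2

Codon 1: AUG Met / AUG Met — identical.
Codon 2: AGA Arg / CGC Arg — synonymous.
Codon 3: GCU Ala / GCU Ala — identical.
Codon 4: CCC Pro / CCA Pro — synonymous.
Codon 5: AUG Met / GGU Gly — nonsynonymous.
Codon 6: CUA Leu / CUA Leu — identical.
Synonymous differences: 2.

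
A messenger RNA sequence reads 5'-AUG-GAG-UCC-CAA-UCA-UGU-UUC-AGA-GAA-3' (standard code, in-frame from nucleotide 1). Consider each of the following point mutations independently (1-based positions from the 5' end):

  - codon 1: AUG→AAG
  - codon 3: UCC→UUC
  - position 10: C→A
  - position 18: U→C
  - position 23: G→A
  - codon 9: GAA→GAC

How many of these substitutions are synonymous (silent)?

Codon 1: AUG (Met) → AAG (Lys) — missense.
Codon 3: UCC (Ser) → UUC (Phe) — missense.
Codon 4: CAA (Gln) → AAA (Lys) — missense.
Codon 6: UGU (Cys) → UGC (Cys) — synonymous.
Codon 8: AGA (Arg) → AAA (Lys) — missense.
Codon 9: GAA (Glu) → GAC (Asp) — missense.
Synonymous: 1 of 6.

1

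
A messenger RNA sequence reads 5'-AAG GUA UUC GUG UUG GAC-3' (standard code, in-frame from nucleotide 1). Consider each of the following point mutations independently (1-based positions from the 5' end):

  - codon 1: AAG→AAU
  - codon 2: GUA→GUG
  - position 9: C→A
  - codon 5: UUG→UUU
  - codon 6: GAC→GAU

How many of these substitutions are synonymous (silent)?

2

Codon 1: AAG (Lys) → AAU (Asn) — missense.
Codon 2: GUA (Val) → GUG (Val) — synonymous.
Codon 3: UUC (Phe) → UUA (Leu) — missense.
Codon 5: UUG (Leu) → UUU (Phe) — missense.
Codon 6: GAC (Asp) → GAU (Asp) — synonymous.
Synonymous: 2 of 5.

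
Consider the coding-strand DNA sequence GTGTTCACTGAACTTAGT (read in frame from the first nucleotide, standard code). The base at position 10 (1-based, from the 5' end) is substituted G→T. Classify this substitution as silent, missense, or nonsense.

Position 10 falls in codon 4: GAA → Glu.
After the substitution the codon is TAA → Stop.
The new codon is a stop codon, so this is a nonsense mutation.

nonsense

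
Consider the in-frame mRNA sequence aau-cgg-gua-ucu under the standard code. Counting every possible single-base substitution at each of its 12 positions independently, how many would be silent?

11

Codon 1 (AAU, Asn): 1 synonymous substitution.
Codon 2 (CGG, Arg): 4 synonymous substitutions.
Codon 3 (GUA, Val): 3 synonymous substitutions.
Codon 4 (UCU, Ser): 3 synonymous substitutions.
Total: 1 + 4 + 3 + 3 = 11.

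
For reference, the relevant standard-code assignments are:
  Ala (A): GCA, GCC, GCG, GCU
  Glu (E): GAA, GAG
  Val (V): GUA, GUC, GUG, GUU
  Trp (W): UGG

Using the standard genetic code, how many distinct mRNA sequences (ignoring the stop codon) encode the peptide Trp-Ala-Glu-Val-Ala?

128

Trp: 1 codon.
Ala: 4 codons.
Glu: 2 codons.
Val: 4 codons.
Ala: 4 codons.
1 × 4 × 2 × 4 × 4 = 128.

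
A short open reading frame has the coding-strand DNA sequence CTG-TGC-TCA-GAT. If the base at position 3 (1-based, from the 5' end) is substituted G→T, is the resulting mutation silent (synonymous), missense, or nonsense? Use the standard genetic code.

Position 3 falls in codon 1: CTG → Leu.
After the substitution the codon is CTT → Leu.
Both encode Leu, so the change is synonymous.

silent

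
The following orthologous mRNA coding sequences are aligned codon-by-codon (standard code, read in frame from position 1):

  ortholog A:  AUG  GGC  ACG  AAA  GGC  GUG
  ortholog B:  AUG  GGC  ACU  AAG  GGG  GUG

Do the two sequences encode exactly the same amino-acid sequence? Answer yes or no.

Codon 1: AUG Met / AUG Met — identical.
Codon 2: GGC Gly / GGC Gly — identical.
Codon 3: ACG Thr / ACU Thr — synonymous.
Codon 4: AAA Lys / AAG Lys — synonymous.
Codon 5: GGC Gly / GGG Gly — synonymous.
Codon 6: GUG Val / GUG Val — identical.
Nonsynonymous differences: 0 → same protein.

yes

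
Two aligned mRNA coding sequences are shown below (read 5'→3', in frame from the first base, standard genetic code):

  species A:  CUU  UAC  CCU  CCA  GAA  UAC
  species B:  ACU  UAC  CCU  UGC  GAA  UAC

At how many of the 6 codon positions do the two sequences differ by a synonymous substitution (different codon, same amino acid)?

0

Codon 1: CUU Leu / ACU Thr — nonsynonymous.
Codon 2: UAC Tyr / UAC Tyr — identical.
Codon 3: CCU Pro / CCU Pro — identical.
Codon 4: CCA Pro / UGC Cys — nonsynonymous.
Codon 5: GAA Glu / GAA Glu — identical.
Codon 6: UAC Tyr / UAC Tyr — identical.
Synonymous differences: 0.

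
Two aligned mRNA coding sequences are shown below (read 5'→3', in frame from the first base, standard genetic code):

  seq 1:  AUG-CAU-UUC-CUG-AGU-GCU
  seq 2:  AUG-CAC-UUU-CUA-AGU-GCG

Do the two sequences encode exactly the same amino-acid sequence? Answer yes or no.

yes

Codon 1: AUG Met / AUG Met — identical.
Codon 2: CAU His / CAC His — synonymous.
Codon 3: UUC Phe / UUU Phe — synonymous.
Codon 4: CUG Leu / CUA Leu — synonymous.
Codon 5: AGU Ser / AGU Ser — identical.
Codon 6: GCU Ala / GCG Ala — synonymous.
Nonsynonymous differences: 0 → same protein.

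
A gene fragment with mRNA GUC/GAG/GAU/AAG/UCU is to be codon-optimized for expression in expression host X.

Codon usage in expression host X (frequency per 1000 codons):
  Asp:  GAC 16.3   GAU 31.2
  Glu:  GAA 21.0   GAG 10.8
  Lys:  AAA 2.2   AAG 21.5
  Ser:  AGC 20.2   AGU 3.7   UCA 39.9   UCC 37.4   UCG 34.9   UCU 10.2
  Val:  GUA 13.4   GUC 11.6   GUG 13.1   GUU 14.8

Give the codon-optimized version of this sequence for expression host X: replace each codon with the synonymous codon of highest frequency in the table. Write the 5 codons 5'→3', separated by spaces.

GUU GAA GAU AAG UCA

Codon 1 (Val): best is GUU at 14.8.
Codon 2 (Glu): best is GAA at 21.0.
Codon 3 (Asp): best is GAU at 31.2.
Codon 4 (Lys): best is AAG at 21.5.
Codon 5 (Ser): best is UCA at 39.9.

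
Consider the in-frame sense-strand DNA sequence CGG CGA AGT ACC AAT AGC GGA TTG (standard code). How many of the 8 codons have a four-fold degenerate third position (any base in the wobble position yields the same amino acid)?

Codon 1 CGG (Arg): third position 4-fold.
Codon 2 CGA (Arg): third position 4-fold.
Codon 3 AGT (Ser): third position 2-fold.
Codon 4 ACC (Thr): third position 4-fold.
Codon 5 AAT (Asn): third position 2-fold.
Codon 6 AGC (Ser): third position 2-fold.
Codon 7 GGA (Gly): third position 4-fold.
Codon 8 TTG (Leu): third position 2-fold.
Four-fold degenerate third positions: 4.

4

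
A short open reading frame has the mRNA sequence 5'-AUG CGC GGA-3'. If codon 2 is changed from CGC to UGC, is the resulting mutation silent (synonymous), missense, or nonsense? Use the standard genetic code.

Position 4 falls in codon 2: CGC → Arg.
After the substitution the codon is UGC → Cys.
Arg ≠ Cys, so this is a missense mutation.

missense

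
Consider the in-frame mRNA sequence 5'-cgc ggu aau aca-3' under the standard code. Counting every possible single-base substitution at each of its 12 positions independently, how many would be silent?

Codon 1 (CGC, Arg): 3 synonymous substitutions.
Codon 2 (GGU, Gly): 3 synonymous substitutions.
Codon 3 (AAU, Asn): 1 synonymous substitution.
Codon 4 (ACA, Thr): 3 synonymous substitutions.
Total: 3 + 3 + 1 + 3 = 10.

10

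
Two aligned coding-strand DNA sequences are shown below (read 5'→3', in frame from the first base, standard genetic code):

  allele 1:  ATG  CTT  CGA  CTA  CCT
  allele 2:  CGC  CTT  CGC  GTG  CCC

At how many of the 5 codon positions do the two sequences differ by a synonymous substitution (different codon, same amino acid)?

Codon 1: ATG Met / CGC Arg — nonsynonymous.
Codon 2: CTT Leu / CTT Leu — identical.
Codon 3: CGA Arg / CGC Arg — synonymous.
Codon 4: CTA Leu / GTG Val — nonsynonymous.
Codon 5: CCT Pro / CCC Pro — synonymous.
Synonymous differences: 2.

2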